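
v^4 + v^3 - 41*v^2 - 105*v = v*(v - 7)*(v + 3)*(v + 5)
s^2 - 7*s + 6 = (s - 6)*(s - 1)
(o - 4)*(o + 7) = o^2 + 3*o - 28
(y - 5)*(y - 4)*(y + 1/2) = y^3 - 17*y^2/2 + 31*y/2 + 10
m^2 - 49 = (m - 7)*(m + 7)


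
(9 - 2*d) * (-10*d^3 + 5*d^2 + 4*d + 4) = 20*d^4 - 100*d^3 + 37*d^2 + 28*d + 36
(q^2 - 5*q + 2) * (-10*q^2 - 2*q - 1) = -10*q^4 + 48*q^3 - 11*q^2 + q - 2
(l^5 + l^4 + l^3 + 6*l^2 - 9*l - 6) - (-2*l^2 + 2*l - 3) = l^5 + l^4 + l^3 + 8*l^2 - 11*l - 3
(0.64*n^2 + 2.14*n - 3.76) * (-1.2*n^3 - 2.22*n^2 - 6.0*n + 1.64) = -0.768*n^5 - 3.9888*n^4 - 4.0788*n^3 - 3.4432*n^2 + 26.0696*n - 6.1664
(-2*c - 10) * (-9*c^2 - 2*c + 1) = 18*c^3 + 94*c^2 + 18*c - 10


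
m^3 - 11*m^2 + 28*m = m*(m - 7)*(m - 4)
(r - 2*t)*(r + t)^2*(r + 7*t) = r^4 + 7*r^3*t - 3*r^2*t^2 - 23*r*t^3 - 14*t^4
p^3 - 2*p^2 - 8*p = p*(p - 4)*(p + 2)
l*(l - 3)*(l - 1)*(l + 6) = l^4 + 2*l^3 - 21*l^2 + 18*l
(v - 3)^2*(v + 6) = v^3 - 27*v + 54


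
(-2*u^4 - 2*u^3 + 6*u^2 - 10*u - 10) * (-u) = 2*u^5 + 2*u^4 - 6*u^3 + 10*u^2 + 10*u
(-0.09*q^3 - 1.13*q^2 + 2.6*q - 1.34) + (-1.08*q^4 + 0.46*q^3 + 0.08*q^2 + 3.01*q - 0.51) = -1.08*q^4 + 0.37*q^3 - 1.05*q^2 + 5.61*q - 1.85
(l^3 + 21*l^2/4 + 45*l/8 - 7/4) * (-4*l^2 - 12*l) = -4*l^5 - 33*l^4 - 171*l^3/2 - 121*l^2/2 + 21*l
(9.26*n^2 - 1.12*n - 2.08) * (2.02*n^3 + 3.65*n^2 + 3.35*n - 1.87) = 18.7052*n^5 + 31.5366*n^4 + 22.7314*n^3 - 28.6602*n^2 - 4.8736*n + 3.8896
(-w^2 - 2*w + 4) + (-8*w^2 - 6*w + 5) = -9*w^2 - 8*w + 9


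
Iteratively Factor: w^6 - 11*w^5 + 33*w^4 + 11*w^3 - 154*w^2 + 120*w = (w + 2)*(w^5 - 13*w^4 + 59*w^3 - 107*w^2 + 60*w) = (w - 5)*(w + 2)*(w^4 - 8*w^3 + 19*w^2 - 12*w) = (w - 5)*(w - 3)*(w + 2)*(w^3 - 5*w^2 + 4*w) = (w - 5)*(w - 4)*(w - 3)*(w + 2)*(w^2 - w) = (w - 5)*(w - 4)*(w - 3)*(w - 1)*(w + 2)*(w)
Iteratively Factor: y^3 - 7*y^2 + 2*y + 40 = (y + 2)*(y^2 - 9*y + 20) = (y - 5)*(y + 2)*(y - 4)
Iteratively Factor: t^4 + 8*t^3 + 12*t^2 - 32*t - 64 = (t + 4)*(t^3 + 4*t^2 - 4*t - 16) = (t + 4)^2*(t^2 - 4) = (t + 2)*(t + 4)^2*(t - 2)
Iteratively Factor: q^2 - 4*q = (q)*(q - 4)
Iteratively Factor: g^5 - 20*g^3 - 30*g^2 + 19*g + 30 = (g - 5)*(g^4 + 5*g^3 + 5*g^2 - 5*g - 6) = (g - 5)*(g + 3)*(g^3 + 2*g^2 - g - 2) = (g - 5)*(g + 2)*(g + 3)*(g^2 - 1) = (g - 5)*(g + 1)*(g + 2)*(g + 3)*(g - 1)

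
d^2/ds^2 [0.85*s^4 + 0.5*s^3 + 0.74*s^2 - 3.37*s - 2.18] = 10.2*s^2 + 3.0*s + 1.48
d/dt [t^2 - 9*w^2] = 2*t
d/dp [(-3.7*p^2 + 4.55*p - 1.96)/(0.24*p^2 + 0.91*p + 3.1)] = (-4.459*p^2 - 21.9992*p + 15.8886)/(0.0576*p^4 + 0.4368*p^3 + 2.3161*p^2 + 5.642*p + 9.61)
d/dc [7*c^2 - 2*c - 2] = 14*c - 2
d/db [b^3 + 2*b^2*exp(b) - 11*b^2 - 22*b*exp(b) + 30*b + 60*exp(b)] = 2*b^2*exp(b) + 3*b^2 - 18*b*exp(b) - 22*b + 38*exp(b) + 30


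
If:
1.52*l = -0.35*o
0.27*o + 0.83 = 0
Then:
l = 0.71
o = -3.07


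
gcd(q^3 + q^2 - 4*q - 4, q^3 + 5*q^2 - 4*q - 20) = q^2 - 4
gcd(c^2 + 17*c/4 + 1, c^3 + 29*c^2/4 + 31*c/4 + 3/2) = c + 1/4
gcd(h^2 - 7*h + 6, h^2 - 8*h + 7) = h - 1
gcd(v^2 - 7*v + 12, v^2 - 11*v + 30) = 1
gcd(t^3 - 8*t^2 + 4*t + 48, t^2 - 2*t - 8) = t^2 - 2*t - 8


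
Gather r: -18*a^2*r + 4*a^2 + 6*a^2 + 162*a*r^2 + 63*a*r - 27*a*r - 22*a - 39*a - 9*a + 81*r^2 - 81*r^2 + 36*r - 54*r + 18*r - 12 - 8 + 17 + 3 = 10*a^2 + 162*a*r^2 - 70*a + r*(-18*a^2 + 36*a)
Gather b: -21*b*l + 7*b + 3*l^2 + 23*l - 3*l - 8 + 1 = b*(7 - 21*l) + 3*l^2 + 20*l - 7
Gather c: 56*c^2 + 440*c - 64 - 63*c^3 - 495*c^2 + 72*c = -63*c^3 - 439*c^2 + 512*c - 64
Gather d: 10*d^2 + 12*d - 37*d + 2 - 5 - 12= 10*d^2 - 25*d - 15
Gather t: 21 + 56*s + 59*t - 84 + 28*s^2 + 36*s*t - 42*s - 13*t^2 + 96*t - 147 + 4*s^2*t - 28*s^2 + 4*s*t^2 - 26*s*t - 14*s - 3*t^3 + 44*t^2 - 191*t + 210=-3*t^3 + t^2*(4*s + 31) + t*(4*s^2 + 10*s - 36)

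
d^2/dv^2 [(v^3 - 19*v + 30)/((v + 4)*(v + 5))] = 84/(v^3 + 12*v^2 + 48*v + 64)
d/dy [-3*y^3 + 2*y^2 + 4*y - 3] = -9*y^2 + 4*y + 4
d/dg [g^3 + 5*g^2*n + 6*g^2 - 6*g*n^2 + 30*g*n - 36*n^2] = 3*g^2 + 10*g*n + 12*g - 6*n^2 + 30*n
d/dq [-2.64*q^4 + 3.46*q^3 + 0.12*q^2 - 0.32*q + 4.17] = -10.56*q^3 + 10.38*q^2 + 0.24*q - 0.32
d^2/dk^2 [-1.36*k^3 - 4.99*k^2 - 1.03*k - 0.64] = -8.16*k - 9.98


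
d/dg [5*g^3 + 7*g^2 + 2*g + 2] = 15*g^2 + 14*g + 2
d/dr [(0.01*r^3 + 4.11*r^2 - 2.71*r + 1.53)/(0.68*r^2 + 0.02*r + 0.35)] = (0.0068*r^4 + 0.000399999999999956*r^3 + 1.9355*r^2 + 0.7962*r - 0.9791)/(0.4624*r^4 + 0.0272*r^3 + 0.4764*r^2 + 0.014*r + 0.1225)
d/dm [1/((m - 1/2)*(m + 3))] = 2*(-4*m - 5)/(4*m^4 + 20*m^3 + 13*m^2 - 30*m + 9)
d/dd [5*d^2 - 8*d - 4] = 10*d - 8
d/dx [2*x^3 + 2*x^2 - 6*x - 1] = 6*x^2 + 4*x - 6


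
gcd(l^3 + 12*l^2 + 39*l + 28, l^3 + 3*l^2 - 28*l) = l + 7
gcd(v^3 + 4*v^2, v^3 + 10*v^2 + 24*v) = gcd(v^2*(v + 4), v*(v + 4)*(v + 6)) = v^2 + 4*v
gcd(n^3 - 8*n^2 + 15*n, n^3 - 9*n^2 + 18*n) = n^2 - 3*n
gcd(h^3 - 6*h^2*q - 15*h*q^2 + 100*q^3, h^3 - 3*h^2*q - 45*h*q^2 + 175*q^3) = h^2 - 10*h*q + 25*q^2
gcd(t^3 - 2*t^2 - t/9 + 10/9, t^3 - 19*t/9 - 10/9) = t^2 - t - 10/9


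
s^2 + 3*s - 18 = (s - 3)*(s + 6)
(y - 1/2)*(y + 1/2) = y^2 - 1/4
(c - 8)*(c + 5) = c^2 - 3*c - 40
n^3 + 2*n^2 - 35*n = n*(n - 5)*(n + 7)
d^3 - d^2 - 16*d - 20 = (d - 5)*(d + 2)^2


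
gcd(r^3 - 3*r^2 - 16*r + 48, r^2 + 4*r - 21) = r - 3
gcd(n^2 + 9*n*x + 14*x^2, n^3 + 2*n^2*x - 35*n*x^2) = n + 7*x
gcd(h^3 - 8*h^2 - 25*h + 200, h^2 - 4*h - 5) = h - 5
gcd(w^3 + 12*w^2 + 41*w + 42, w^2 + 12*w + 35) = w + 7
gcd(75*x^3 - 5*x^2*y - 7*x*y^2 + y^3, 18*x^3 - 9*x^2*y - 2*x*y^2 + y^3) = 3*x + y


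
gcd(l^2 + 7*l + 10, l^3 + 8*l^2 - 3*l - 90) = l + 5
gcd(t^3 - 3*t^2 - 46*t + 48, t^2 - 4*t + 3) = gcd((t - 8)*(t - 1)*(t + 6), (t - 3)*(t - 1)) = t - 1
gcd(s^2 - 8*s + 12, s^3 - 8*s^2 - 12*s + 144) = s - 6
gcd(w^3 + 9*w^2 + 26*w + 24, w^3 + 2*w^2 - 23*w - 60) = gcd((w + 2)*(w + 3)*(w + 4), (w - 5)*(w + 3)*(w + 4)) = w^2 + 7*w + 12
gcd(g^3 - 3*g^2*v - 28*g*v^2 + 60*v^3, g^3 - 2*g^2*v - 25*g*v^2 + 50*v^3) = -g^2 - 3*g*v + 10*v^2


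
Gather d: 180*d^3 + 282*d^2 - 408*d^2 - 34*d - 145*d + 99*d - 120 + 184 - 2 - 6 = 180*d^3 - 126*d^2 - 80*d + 56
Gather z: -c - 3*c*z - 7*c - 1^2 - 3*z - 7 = -8*c + z*(-3*c - 3) - 8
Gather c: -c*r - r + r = -c*r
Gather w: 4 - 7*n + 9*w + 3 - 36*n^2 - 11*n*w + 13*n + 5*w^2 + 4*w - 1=-36*n^2 + 6*n + 5*w^2 + w*(13 - 11*n) + 6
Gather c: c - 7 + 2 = c - 5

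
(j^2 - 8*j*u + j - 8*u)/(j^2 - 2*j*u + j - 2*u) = (-j + 8*u)/(-j + 2*u)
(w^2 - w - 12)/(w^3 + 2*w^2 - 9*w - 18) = (w - 4)/(w^2 - w - 6)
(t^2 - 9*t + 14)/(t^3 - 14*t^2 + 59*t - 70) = 1/(t - 5)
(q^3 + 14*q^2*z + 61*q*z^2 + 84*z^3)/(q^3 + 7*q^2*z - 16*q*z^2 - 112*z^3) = (-q - 3*z)/(-q + 4*z)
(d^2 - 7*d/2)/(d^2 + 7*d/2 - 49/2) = d/(d + 7)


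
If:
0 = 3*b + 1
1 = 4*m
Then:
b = -1/3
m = 1/4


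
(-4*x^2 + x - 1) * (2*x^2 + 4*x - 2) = -8*x^4 - 14*x^3 + 10*x^2 - 6*x + 2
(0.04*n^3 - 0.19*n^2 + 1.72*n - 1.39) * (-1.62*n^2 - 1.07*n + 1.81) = -0.0648*n^5 + 0.265*n^4 - 2.5107*n^3 + 0.0674999999999997*n^2 + 4.6005*n - 2.5159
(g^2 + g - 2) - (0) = g^2 + g - 2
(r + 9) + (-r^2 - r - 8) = 1 - r^2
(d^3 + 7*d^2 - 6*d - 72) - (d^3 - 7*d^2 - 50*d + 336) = 14*d^2 + 44*d - 408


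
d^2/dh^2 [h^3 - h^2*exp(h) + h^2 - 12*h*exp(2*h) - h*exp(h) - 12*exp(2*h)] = -h^2*exp(h) - 48*h*exp(2*h) - 5*h*exp(h) + 6*h - 96*exp(2*h) - 4*exp(h) + 2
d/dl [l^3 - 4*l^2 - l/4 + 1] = 3*l^2 - 8*l - 1/4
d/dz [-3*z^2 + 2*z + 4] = 2 - 6*z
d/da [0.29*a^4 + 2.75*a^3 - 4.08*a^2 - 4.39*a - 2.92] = 1.16*a^3 + 8.25*a^2 - 8.16*a - 4.39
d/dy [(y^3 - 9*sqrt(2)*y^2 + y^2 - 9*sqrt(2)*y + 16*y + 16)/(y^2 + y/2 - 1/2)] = 2*(2*y^2 - 2*y - 32 + 9*sqrt(2))/(4*y^2 - 4*y + 1)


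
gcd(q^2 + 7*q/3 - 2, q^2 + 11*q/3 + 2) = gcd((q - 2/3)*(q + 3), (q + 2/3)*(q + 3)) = q + 3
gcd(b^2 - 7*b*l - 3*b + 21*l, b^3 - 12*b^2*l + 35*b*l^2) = b - 7*l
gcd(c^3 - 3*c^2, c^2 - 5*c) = c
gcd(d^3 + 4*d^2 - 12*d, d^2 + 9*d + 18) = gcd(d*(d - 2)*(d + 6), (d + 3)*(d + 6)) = d + 6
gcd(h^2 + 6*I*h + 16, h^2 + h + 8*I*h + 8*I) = h + 8*I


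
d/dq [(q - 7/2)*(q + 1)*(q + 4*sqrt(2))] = 3*q^2 - 5*q + 8*sqrt(2)*q - 10*sqrt(2) - 7/2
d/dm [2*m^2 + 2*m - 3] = 4*m + 2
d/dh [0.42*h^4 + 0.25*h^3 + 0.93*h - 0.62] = 1.68*h^3 + 0.75*h^2 + 0.93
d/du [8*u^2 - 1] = 16*u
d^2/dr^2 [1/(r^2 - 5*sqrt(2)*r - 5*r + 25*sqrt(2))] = 2*(-r^2 + 5*r + 5*sqrt(2)*r + (-2*r + 5 + 5*sqrt(2))^2 - 25*sqrt(2))/(r^2 - 5*sqrt(2)*r - 5*r + 25*sqrt(2))^3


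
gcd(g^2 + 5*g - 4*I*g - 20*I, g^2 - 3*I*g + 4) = g - 4*I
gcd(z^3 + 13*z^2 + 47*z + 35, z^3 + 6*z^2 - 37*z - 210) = z^2 + 12*z + 35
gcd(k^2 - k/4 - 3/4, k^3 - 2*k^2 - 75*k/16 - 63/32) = k + 3/4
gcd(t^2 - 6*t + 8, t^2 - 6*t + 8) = t^2 - 6*t + 8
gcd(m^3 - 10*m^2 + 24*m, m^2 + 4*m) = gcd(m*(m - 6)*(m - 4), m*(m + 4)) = m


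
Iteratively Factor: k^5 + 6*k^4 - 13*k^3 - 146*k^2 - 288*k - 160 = (k + 4)*(k^4 + 2*k^3 - 21*k^2 - 62*k - 40) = (k + 4)^2*(k^3 - 2*k^2 - 13*k - 10) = (k - 5)*(k + 4)^2*(k^2 + 3*k + 2) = (k - 5)*(k + 2)*(k + 4)^2*(k + 1)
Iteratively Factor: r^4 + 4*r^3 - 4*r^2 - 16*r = (r + 4)*(r^3 - 4*r) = r*(r + 4)*(r^2 - 4) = r*(r + 2)*(r + 4)*(r - 2)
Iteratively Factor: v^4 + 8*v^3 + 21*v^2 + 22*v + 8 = (v + 1)*(v^3 + 7*v^2 + 14*v + 8) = (v + 1)*(v + 2)*(v^2 + 5*v + 4) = (v + 1)*(v + 2)*(v + 4)*(v + 1)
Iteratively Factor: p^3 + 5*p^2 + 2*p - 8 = (p - 1)*(p^2 + 6*p + 8) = (p - 1)*(p + 2)*(p + 4)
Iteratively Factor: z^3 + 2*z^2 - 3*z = (z - 1)*(z^2 + 3*z) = z*(z - 1)*(z + 3)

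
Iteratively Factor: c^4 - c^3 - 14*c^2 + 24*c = (c + 4)*(c^3 - 5*c^2 + 6*c) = c*(c + 4)*(c^2 - 5*c + 6) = c*(c - 3)*(c + 4)*(c - 2)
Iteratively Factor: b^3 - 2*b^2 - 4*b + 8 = (b + 2)*(b^2 - 4*b + 4) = (b - 2)*(b + 2)*(b - 2)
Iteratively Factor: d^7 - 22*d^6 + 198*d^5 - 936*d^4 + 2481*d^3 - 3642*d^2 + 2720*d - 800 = (d - 1)*(d^6 - 21*d^5 + 177*d^4 - 759*d^3 + 1722*d^2 - 1920*d + 800) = (d - 4)*(d - 1)*(d^5 - 17*d^4 + 109*d^3 - 323*d^2 + 430*d - 200) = (d - 4)^2*(d - 1)*(d^4 - 13*d^3 + 57*d^2 - 95*d + 50) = (d - 4)^2*(d - 1)^2*(d^3 - 12*d^2 + 45*d - 50) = (d - 5)*(d - 4)^2*(d - 1)^2*(d^2 - 7*d + 10) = (d - 5)*(d - 4)^2*(d - 2)*(d - 1)^2*(d - 5)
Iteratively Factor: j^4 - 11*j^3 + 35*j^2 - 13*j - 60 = (j + 1)*(j^3 - 12*j^2 + 47*j - 60) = (j - 5)*(j + 1)*(j^2 - 7*j + 12) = (j - 5)*(j - 3)*(j + 1)*(j - 4)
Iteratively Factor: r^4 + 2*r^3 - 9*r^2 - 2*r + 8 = (r - 1)*(r^3 + 3*r^2 - 6*r - 8) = (r - 2)*(r - 1)*(r^2 + 5*r + 4) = (r - 2)*(r - 1)*(r + 4)*(r + 1)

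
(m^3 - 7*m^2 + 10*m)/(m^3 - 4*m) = (m - 5)/(m + 2)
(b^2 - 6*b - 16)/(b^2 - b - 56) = (b + 2)/(b + 7)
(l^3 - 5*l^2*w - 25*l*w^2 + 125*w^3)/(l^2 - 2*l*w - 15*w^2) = (l^2 - 25*w^2)/(l + 3*w)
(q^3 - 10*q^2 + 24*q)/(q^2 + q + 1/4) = 4*q*(q^2 - 10*q + 24)/(4*q^2 + 4*q + 1)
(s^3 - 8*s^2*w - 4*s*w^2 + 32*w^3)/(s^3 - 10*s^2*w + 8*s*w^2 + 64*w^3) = (s - 2*w)/(s - 4*w)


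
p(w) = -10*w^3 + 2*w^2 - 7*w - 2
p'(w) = -30*w^2 + 4*w - 7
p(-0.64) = 5.92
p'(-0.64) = -21.85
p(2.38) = -142.14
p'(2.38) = -167.41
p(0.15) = -3.04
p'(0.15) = -7.08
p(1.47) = -39.73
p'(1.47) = -65.95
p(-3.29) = 398.79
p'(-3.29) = -344.88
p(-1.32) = 33.72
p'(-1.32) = -64.55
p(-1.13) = 22.89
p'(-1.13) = -49.83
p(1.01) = -17.33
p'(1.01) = -33.56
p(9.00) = -7193.00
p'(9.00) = -2401.00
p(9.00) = -7193.00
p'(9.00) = -2401.00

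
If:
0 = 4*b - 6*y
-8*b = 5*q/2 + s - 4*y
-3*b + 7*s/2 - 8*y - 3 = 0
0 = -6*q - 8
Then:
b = 26/81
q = -4/3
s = 394/243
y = 52/243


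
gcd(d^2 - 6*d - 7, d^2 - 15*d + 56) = d - 7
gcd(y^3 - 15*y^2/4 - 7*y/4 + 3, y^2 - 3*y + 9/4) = 1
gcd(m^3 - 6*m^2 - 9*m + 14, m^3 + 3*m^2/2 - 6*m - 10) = m + 2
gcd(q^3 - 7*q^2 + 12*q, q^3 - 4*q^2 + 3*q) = q^2 - 3*q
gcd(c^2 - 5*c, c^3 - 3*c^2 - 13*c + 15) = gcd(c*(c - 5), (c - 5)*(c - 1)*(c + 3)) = c - 5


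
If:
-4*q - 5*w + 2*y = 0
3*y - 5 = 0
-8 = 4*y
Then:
No Solution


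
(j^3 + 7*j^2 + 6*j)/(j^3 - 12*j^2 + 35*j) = (j^2 + 7*j + 6)/(j^2 - 12*j + 35)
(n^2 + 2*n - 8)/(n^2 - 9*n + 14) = (n + 4)/(n - 7)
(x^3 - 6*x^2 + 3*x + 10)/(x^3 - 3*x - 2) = (x - 5)/(x + 1)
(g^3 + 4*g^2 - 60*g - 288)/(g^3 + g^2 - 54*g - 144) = (g + 6)/(g + 3)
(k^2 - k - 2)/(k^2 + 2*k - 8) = (k + 1)/(k + 4)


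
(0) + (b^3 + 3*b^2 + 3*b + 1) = b^3 + 3*b^2 + 3*b + 1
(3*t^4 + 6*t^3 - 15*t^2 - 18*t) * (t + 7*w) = 3*t^5 + 21*t^4*w + 6*t^4 + 42*t^3*w - 15*t^3 - 105*t^2*w - 18*t^2 - 126*t*w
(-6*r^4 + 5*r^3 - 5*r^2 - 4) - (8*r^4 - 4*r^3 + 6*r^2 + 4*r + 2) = -14*r^4 + 9*r^3 - 11*r^2 - 4*r - 6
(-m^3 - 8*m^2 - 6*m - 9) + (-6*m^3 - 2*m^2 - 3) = -7*m^3 - 10*m^2 - 6*m - 12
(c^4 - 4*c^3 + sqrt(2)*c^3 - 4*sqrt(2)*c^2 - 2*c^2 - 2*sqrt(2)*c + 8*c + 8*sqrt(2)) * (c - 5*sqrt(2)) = c^5 - 4*sqrt(2)*c^4 - 4*c^4 - 12*c^3 + 16*sqrt(2)*c^3 + 8*sqrt(2)*c^2 + 48*c^2 - 32*sqrt(2)*c + 20*c - 80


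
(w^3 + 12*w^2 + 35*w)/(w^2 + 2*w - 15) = w*(w + 7)/(w - 3)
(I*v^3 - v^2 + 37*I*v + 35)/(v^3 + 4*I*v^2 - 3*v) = (I*v^3 - v^2 + 37*I*v + 35)/(v*(v^2 + 4*I*v - 3))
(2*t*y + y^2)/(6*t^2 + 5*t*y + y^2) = y/(3*t + y)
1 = 1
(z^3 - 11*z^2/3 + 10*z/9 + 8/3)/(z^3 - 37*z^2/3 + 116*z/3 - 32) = (z + 2/3)/(z - 8)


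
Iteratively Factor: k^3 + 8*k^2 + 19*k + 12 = (k + 1)*(k^2 + 7*k + 12) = (k + 1)*(k + 3)*(k + 4)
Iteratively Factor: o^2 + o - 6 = (o - 2)*(o + 3)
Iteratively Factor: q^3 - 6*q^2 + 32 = (q - 4)*(q^2 - 2*q - 8) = (q - 4)^2*(q + 2)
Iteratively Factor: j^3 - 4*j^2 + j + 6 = (j - 3)*(j^2 - j - 2) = (j - 3)*(j + 1)*(j - 2)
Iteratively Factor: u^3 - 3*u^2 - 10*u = (u + 2)*(u^2 - 5*u) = u*(u + 2)*(u - 5)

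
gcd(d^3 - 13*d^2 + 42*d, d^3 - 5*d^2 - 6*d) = d^2 - 6*d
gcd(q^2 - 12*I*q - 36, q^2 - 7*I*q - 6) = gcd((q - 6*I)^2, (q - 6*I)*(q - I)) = q - 6*I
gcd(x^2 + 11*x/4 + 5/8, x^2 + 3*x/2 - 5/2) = x + 5/2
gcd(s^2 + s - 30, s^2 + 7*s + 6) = s + 6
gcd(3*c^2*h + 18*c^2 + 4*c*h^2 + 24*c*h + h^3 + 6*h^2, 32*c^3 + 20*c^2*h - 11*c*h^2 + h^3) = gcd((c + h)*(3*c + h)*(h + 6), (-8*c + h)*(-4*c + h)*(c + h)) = c + h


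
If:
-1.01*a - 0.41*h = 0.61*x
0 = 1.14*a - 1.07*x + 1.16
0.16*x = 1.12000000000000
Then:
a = 5.55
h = -24.09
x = 7.00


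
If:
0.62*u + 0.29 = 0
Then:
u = -0.47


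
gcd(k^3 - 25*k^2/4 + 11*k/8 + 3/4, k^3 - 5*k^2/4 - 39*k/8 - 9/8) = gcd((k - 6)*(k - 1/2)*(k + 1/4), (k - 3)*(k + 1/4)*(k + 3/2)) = k + 1/4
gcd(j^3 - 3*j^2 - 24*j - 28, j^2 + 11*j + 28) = 1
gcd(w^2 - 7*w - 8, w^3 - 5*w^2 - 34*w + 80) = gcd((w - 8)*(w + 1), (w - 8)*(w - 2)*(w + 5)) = w - 8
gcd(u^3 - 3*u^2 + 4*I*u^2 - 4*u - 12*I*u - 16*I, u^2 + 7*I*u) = 1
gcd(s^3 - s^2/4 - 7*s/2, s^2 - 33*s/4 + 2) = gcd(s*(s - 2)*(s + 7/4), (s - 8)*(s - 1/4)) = 1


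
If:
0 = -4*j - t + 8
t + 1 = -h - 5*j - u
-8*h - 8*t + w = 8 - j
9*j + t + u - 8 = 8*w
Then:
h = -268*w - 9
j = -65*w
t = 260*w + 8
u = 333*w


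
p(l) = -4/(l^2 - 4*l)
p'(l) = -4*(4 - 2*l)/(l^2 - 4*l)^2 = 8*(l - 2)/(l^2*(l - 4)^2)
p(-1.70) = -0.41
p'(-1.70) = -0.32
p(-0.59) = -1.48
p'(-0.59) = -2.83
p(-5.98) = -0.07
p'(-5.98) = -0.02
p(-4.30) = -0.11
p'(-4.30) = -0.04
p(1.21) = 1.18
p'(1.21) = -0.55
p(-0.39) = -2.34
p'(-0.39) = -6.52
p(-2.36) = -0.27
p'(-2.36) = -0.15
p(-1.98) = -0.34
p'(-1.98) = -0.23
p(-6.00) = -0.07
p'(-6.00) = -0.02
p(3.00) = 1.33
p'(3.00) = 0.89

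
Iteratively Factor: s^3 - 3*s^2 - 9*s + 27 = (s - 3)*(s^2 - 9) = (s - 3)^2*(s + 3)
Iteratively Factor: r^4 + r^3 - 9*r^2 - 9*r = (r - 3)*(r^3 + 4*r^2 + 3*r) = (r - 3)*(r + 3)*(r^2 + r) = r*(r - 3)*(r + 3)*(r + 1)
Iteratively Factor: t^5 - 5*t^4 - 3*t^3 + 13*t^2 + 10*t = (t - 5)*(t^4 - 3*t^2 - 2*t) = (t - 5)*(t - 2)*(t^3 + 2*t^2 + t) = (t - 5)*(t - 2)*(t + 1)*(t^2 + t) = (t - 5)*(t - 2)*(t + 1)^2*(t)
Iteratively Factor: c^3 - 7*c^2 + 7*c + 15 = (c - 5)*(c^2 - 2*c - 3) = (c - 5)*(c - 3)*(c + 1)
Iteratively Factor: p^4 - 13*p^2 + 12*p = (p - 1)*(p^3 + p^2 - 12*p) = (p - 3)*(p - 1)*(p^2 + 4*p) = (p - 3)*(p - 1)*(p + 4)*(p)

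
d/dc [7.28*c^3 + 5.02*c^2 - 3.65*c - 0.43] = 21.84*c^2 + 10.04*c - 3.65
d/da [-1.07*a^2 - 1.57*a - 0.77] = -2.14*a - 1.57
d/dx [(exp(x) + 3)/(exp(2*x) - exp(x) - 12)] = -exp(x)/(exp(2*x) - 8*exp(x) + 16)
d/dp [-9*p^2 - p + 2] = -18*p - 1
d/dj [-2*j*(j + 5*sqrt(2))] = -4*j - 10*sqrt(2)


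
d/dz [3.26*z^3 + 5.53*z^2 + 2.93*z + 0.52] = 9.78*z^2 + 11.06*z + 2.93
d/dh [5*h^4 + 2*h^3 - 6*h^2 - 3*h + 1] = 20*h^3 + 6*h^2 - 12*h - 3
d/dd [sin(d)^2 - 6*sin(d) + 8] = 2*(sin(d) - 3)*cos(d)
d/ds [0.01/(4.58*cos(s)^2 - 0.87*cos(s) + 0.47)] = (0.0916*cos(s) - 0.0087)*sin(s)/(4.58*cos(s)^2 - 0.87*cos(s) + 0.47)^2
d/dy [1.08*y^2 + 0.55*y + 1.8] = 2.16*y + 0.55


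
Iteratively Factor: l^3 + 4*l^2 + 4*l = (l + 2)*(l^2 + 2*l) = l*(l + 2)*(l + 2)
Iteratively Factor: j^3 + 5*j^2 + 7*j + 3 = (j + 1)*(j^2 + 4*j + 3) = (j + 1)*(j + 3)*(j + 1)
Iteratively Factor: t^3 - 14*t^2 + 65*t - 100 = (t - 5)*(t^2 - 9*t + 20) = (t - 5)*(t - 4)*(t - 5)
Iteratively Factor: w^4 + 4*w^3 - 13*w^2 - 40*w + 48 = (w + 4)*(w^3 - 13*w + 12) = (w - 3)*(w + 4)*(w^2 + 3*w - 4) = (w - 3)*(w - 1)*(w + 4)*(w + 4)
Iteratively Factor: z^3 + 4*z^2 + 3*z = (z)*(z^2 + 4*z + 3) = z*(z + 3)*(z + 1)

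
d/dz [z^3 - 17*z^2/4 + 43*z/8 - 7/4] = 3*z^2 - 17*z/2 + 43/8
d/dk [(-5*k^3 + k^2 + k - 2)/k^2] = (-5*k^3 - k + 4)/k^3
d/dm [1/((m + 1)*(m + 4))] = (-2*m - 5)/(m^4 + 10*m^3 + 33*m^2 + 40*m + 16)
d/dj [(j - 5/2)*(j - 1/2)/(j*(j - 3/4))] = (36*j^2 - 40*j + 15)/(j^2*(16*j^2 - 24*j + 9))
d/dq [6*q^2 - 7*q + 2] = 12*q - 7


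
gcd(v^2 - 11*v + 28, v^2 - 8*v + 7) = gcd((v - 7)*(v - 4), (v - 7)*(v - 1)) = v - 7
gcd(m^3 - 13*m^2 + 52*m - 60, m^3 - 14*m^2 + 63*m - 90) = m^2 - 11*m + 30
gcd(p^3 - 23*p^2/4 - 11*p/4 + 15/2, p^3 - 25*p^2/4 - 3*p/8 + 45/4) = p^2 - 19*p/4 - 15/2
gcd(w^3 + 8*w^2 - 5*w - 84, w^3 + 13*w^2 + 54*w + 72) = w + 4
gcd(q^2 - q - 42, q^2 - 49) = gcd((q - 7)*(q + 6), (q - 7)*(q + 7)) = q - 7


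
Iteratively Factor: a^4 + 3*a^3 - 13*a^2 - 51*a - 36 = (a + 3)*(a^3 - 13*a - 12) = (a - 4)*(a + 3)*(a^2 + 4*a + 3) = (a - 4)*(a + 3)^2*(a + 1)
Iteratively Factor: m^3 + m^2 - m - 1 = (m + 1)*(m^2 - 1) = (m - 1)*(m + 1)*(m + 1)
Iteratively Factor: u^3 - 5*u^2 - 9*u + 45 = (u - 5)*(u^2 - 9) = (u - 5)*(u - 3)*(u + 3)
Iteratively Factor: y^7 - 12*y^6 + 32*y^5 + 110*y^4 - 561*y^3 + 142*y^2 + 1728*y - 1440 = (y - 3)*(y^6 - 9*y^5 + 5*y^4 + 125*y^3 - 186*y^2 - 416*y + 480) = (y - 3)*(y - 1)*(y^5 - 8*y^4 - 3*y^3 + 122*y^2 - 64*y - 480) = (y - 4)*(y - 3)*(y - 1)*(y^4 - 4*y^3 - 19*y^2 + 46*y + 120) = (y - 5)*(y - 4)*(y - 3)*(y - 1)*(y^3 + y^2 - 14*y - 24) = (y - 5)*(y - 4)^2*(y - 3)*(y - 1)*(y^2 + 5*y + 6) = (y - 5)*(y - 4)^2*(y - 3)*(y - 1)*(y + 3)*(y + 2)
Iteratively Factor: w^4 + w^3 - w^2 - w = (w)*(w^3 + w^2 - w - 1) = w*(w + 1)*(w^2 - 1) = w*(w + 1)^2*(w - 1)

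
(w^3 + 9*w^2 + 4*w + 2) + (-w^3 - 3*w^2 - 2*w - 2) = 6*w^2 + 2*w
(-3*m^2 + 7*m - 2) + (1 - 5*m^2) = -8*m^2 + 7*m - 1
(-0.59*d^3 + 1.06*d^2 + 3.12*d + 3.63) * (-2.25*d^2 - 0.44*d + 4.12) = 1.3275*d^5 - 2.1254*d^4 - 9.9172*d^3 - 5.1731*d^2 + 11.2572*d + 14.9556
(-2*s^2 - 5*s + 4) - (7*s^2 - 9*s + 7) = -9*s^2 + 4*s - 3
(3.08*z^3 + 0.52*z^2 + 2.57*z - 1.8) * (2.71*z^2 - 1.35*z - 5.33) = 8.3468*z^5 - 2.7488*z^4 - 10.1537*z^3 - 11.1191*z^2 - 11.2681*z + 9.594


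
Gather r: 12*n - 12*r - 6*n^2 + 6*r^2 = -6*n^2 + 12*n + 6*r^2 - 12*r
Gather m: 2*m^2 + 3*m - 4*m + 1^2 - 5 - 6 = 2*m^2 - m - 10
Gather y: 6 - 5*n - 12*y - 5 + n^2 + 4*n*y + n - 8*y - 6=n^2 - 4*n + y*(4*n - 20) - 5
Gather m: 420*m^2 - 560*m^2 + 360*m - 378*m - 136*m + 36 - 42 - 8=-140*m^2 - 154*m - 14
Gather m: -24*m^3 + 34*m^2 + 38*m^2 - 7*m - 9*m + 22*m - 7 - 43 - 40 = -24*m^3 + 72*m^2 + 6*m - 90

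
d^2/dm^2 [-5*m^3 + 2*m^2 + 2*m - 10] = 4 - 30*m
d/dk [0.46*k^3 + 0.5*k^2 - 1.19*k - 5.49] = 1.38*k^2 + 1.0*k - 1.19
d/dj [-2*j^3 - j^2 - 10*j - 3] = -6*j^2 - 2*j - 10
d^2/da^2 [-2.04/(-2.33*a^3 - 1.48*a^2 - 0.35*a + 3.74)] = (-(28.5192*a + 6.0384)*(2.33*a^3 + 1.48*a^2 + 0.35*a - 3.74) + 2.04*(6.99*a^2 + 2.96*a + 0.35)*(13.98*a^2 + 5.92*a + 0.7))/(2.33*a^3 + 1.48*a^2 + 0.35*a - 3.74)^3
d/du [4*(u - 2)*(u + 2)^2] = 4*(u + 2)*(3*u - 2)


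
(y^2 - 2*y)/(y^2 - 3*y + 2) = y/(y - 1)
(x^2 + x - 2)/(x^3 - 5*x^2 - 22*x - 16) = (x - 1)/(x^2 - 7*x - 8)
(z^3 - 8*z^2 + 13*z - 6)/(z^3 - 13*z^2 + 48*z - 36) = (z - 1)/(z - 6)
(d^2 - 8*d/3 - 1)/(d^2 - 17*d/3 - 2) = (d - 3)/(d - 6)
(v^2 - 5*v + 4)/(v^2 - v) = (v - 4)/v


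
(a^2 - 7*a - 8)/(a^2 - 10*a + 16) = (a + 1)/(a - 2)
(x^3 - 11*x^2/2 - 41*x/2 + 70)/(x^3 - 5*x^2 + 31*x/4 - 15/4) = 2*(x^2 - 3*x - 28)/(2*x^2 - 5*x + 3)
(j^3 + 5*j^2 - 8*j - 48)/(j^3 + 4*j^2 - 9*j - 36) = (j + 4)/(j + 3)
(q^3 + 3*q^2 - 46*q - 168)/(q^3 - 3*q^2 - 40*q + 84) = (q + 4)/(q - 2)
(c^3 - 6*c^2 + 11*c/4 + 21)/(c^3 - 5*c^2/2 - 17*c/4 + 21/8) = 2*(c - 4)/(2*c - 1)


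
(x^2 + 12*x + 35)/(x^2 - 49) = (x + 5)/(x - 7)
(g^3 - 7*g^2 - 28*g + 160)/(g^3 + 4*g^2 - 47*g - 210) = (g^2 - 12*g + 32)/(g^2 - g - 42)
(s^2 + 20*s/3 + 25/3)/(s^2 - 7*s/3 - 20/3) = (s + 5)/(s - 4)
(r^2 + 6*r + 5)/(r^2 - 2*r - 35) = (r + 1)/(r - 7)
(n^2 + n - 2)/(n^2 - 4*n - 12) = (n - 1)/(n - 6)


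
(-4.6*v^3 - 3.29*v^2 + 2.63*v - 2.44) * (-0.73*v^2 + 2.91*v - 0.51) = 3.358*v^5 - 10.9843*v^4 - 9.1478*v^3 + 11.1124*v^2 - 8.4417*v + 1.2444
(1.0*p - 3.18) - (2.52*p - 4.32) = 1.14 - 1.52*p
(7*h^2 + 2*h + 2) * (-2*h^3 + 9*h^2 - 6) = -14*h^5 + 59*h^4 + 14*h^3 - 24*h^2 - 12*h - 12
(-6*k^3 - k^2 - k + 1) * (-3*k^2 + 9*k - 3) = 18*k^5 - 51*k^4 + 12*k^3 - 9*k^2 + 12*k - 3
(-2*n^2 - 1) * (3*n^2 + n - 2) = -6*n^4 - 2*n^3 + n^2 - n + 2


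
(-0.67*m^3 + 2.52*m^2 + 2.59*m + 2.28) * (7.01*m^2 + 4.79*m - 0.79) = -4.6967*m^5 + 14.4559*m^4 + 30.756*m^3 + 26.3981*m^2 + 8.8751*m - 1.8012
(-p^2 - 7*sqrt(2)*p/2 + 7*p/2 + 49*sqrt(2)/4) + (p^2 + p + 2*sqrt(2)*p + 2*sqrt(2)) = -3*sqrt(2)*p/2 + 9*p/2 + 57*sqrt(2)/4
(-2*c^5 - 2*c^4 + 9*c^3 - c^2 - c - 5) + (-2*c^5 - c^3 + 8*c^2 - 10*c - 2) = -4*c^5 - 2*c^4 + 8*c^3 + 7*c^2 - 11*c - 7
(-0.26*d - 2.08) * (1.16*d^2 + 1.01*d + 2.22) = -0.3016*d^3 - 2.6754*d^2 - 2.678*d - 4.6176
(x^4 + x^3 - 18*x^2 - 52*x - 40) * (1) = x^4 + x^3 - 18*x^2 - 52*x - 40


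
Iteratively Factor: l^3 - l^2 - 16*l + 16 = (l - 4)*(l^2 + 3*l - 4) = (l - 4)*(l - 1)*(l + 4)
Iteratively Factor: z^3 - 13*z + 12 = (z + 4)*(z^2 - 4*z + 3) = (z - 1)*(z + 4)*(z - 3)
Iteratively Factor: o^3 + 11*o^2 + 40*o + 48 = (o + 3)*(o^2 + 8*o + 16) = (o + 3)*(o + 4)*(o + 4)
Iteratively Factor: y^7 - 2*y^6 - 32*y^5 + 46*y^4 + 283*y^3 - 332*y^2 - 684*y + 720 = (y + 4)*(y^6 - 6*y^5 - 8*y^4 + 78*y^3 - 29*y^2 - 216*y + 180) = (y - 5)*(y + 4)*(y^5 - y^4 - 13*y^3 + 13*y^2 + 36*y - 36) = (y - 5)*(y + 2)*(y + 4)*(y^4 - 3*y^3 - 7*y^2 + 27*y - 18) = (y - 5)*(y - 3)*(y + 2)*(y + 4)*(y^3 - 7*y + 6) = (y - 5)*(y - 3)*(y - 2)*(y + 2)*(y + 4)*(y^2 + 2*y - 3) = (y - 5)*(y - 3)*(y - 2)*(y - 1)*(y + 2)*(y + 4)*(y + 3)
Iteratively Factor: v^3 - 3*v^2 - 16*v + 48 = (v - 3)*(v^2 - 16) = (v - 4)*(v - 3)*(v + 4)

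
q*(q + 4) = q^2 + 4*q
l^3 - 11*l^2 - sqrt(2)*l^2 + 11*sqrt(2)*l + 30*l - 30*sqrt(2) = (l - 6)*(l - 5)*(l - sqrt(2))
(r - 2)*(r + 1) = r^2 - r - 2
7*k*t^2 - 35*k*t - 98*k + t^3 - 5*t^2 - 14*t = (7*k + t)*(t - 7)*(t + 2)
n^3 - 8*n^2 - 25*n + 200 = (n - 8)*(n - 5)*(n + 5)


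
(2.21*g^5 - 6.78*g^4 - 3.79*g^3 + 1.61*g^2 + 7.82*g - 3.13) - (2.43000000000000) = 2.21*g^5 - 6.78*g^4 - 3.79*g^3 + 1.61*g^2 + 7.82*g - 5.56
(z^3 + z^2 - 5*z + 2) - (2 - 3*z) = z^3 + z^2 - 2*z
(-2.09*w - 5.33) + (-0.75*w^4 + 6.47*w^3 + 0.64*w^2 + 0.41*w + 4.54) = -0.75*w^4 + 6.47*w^3 + 0.64*w^2 - 1.68*w - 0.79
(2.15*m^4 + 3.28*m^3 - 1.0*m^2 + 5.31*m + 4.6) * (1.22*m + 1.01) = 2.623*m^5 + 6.1731*m^4 + 2.0928*m^3 + 5.4682*m^2 + 10.9751*m + 4.646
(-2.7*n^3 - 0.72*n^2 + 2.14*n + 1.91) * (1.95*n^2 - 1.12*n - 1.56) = -5.265*n^5 + 1.62*n^4 + 9.1914*n^3 + 2.4509*n^2 - 5.4776*n - 2.9796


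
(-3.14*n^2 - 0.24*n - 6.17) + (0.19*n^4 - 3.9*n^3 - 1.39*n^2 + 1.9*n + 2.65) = 0.19*n^4 - 3.9*n^3 - 4.53*n^2 + 1.66*n - 3.52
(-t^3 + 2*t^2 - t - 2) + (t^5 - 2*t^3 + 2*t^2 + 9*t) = t^5 - 3*t^3 + 4*t^2 + 8*t - 2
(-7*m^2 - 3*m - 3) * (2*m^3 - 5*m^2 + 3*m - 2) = -14*m^5 + 29*m^4 - 12*m^3 + 20*m^2 - 3*m + 6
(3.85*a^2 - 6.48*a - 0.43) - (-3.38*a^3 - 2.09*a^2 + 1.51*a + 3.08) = 3.38*a^3 + 5.94*a^2 - 7.99*a - 3.51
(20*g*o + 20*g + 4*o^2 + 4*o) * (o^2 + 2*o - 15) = 20*g*o^3 + 60*g*o^2 - 260*g*o - 300*g + 4*o^4 + 12*o^3 - 52*o^2 - 60*o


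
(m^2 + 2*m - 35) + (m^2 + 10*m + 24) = 2*m^2 + 12*m - 11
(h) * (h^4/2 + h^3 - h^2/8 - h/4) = h^5/2 + h^4 - h^3/8 - h^2/4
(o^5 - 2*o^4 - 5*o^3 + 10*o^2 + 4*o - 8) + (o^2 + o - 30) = o^5 - 2*o^4 - 5*o^3 + 11*o^2 + 5*o - 38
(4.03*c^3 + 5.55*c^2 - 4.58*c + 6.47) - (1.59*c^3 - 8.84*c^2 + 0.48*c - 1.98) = 2.44*c^3 + 14.39*c^2 - 5.06*c + 8.45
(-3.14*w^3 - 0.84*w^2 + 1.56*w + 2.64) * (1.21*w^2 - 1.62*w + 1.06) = -3.7994*w^5 + 4.0704*w^4 - 0.0800000000000003*w^3 - 0.2232*w^2 - 2.6232*w + 2.7984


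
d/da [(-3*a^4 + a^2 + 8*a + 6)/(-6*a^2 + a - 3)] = (36*a^5 - 9*a^4 + 36*a^3 + 49*a^2 + 66*a - 30)/(36*a^4 - 12*a^3 + 37*a^2 - 6*a + 9)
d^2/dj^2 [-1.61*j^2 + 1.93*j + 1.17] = -3.22000000000000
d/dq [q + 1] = 1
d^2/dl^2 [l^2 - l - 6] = 2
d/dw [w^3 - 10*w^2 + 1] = w*(3*w - 20)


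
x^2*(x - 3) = x^3 - 3*x^2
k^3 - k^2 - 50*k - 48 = (k - 8)*(k + 1)*(k + 6)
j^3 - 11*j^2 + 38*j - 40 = (j - 5)*(j - 4)*(j - 2)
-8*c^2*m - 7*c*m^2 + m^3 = m*(-8*c + m)*(c + m)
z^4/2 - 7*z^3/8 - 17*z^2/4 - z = z*(z/2 + 1)*(z - 4)*(z + 1/4)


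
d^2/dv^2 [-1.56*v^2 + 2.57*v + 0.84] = -3.12000000000000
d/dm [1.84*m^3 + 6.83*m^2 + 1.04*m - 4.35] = 5.52*m^2 + 13.66*m + 1.04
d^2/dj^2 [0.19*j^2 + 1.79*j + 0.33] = 0.380000000000000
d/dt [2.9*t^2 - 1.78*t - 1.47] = 5.8*t - 1.78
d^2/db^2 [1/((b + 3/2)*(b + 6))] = 4*(4*(b + 6)^2 + 2*(b + 6)*(2*b + 3) + (2*b + 3)^2)/((b + 6)^3*(2*b + 3)^3)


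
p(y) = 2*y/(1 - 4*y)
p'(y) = 8*y/(1 - 4*y)^2 + 2/(1 - 4*y)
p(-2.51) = -0.45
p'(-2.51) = 0.02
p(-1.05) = -0.40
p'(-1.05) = 0.07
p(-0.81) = -0.38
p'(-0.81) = 0.11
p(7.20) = -0.52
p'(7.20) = 0.00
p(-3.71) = -0.47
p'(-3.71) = 0.01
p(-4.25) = -0.47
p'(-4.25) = 0.01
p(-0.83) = -0.38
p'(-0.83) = 0.11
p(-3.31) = -0.46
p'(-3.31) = 0.01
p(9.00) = -0.51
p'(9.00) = 0.00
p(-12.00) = -0.49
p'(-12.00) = 0.00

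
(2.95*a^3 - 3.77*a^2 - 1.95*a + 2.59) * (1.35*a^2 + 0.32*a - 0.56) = 3.9825*a^5 - 4.1455*a^4 - 5.4909*a^3 + 4.9837*a^2 + 1.9208*a - 1.4504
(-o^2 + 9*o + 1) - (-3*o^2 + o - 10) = 2*o^2 + 8*o + 11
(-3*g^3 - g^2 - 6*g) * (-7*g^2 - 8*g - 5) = 21*g^5 + 31*g^4 + 65*g^3 + 53*g^2 + 30*g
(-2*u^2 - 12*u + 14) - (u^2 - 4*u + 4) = -3*u^2 - 8*u + 10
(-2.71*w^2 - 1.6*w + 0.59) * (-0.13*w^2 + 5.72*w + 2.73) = 0.3523*w^4 - 15.2932*w^3 - 16.627*w^2 - 0.993200000000001*w + 1.6107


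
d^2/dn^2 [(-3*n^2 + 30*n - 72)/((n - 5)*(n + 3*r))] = 6*(2*(n - 5)^3*(n + 3*r) + (n - 5)^2*(n + 3*r)^2 + (n - 5)^2*(-n^2 + 10*n - 24) + (n - 5)*(n + 3*r)*(-n^2 + 10*n - 24) + (n + 3*r)^2*(-n^2 + 10*n - 24))/((n - 5)^3*(n + 3*r)^3)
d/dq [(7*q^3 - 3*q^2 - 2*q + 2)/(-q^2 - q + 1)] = q*(-7*q^3 - 14*q^2 + 22*q - 2)/(q^4 + 2*q^3 - q^2 - 2*q + 1)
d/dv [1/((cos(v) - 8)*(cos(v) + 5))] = (2*cos(v) - 3)*sin(v)/((cos(v) - 8)^2*(cos(v) + 5)^2)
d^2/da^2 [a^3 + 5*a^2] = 6*a + 10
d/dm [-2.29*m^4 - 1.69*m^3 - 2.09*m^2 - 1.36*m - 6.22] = -9.16*m^3 - 5.07*m^2 - 4.18*m - 1.36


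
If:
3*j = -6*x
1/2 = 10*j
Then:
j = 1/20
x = -1/40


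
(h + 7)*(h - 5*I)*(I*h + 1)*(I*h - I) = -h^4 - 6*h^3 + 6*I*h^3 + 12*h^2 + 36*I*h^2 + 30*h - 42*I*h - 35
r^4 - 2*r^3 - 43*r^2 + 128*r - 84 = (r - 6)*(r - 2)*(r - 1)*(r + 7)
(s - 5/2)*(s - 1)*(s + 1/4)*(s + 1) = s^4 - 9*s^3/4 - 13*s^2/8 + 9*s/4 + 5/8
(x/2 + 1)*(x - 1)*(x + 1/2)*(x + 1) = x^4/2 + 5*x^3/4 - 5*x/4 - 1/2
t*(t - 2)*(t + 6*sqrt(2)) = t^3 - 2*t^2 + 6*sqrt(2)*t^2 - 12*sqrt(2)*t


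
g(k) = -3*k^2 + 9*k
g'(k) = 9 - 6*k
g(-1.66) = -23.21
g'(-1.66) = 18.96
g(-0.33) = -3.30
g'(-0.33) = 10.98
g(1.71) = 6.62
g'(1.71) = -1.26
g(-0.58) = -6.23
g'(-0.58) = 12.48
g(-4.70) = -108.57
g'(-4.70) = 37.20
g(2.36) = 4.53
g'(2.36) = -5.16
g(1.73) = 6.59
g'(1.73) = -1.38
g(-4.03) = -84.99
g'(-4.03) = 33.18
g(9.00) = -162.00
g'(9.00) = -45.00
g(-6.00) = -162.00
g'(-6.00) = 45.00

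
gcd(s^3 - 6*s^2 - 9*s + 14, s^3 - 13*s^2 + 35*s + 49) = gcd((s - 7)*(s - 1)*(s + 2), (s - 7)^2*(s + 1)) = s - 7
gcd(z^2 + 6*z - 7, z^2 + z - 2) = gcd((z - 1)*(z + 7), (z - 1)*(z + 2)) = z - 1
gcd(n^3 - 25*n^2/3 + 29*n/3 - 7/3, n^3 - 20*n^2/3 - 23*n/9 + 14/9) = n^2 - 22*n/3 + 7/3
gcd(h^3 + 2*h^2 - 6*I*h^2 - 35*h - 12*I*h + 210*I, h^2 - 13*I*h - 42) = h - 6*I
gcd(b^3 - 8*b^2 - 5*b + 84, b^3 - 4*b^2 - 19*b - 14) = b - 7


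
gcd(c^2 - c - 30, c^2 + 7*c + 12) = 1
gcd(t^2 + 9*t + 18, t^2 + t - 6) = t + 3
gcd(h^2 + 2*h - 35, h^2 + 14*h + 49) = h + 7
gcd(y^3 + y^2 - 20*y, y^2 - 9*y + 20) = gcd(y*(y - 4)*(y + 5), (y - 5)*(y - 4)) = y - 4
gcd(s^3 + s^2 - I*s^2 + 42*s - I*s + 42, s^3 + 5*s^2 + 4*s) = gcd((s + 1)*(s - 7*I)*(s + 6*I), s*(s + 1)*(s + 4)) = s + 1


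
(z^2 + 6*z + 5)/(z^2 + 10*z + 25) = (z + 1)/(z + 5)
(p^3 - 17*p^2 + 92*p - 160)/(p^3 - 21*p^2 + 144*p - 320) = (p - 4)/(p - 8)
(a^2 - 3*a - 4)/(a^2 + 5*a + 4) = (a - 4)/(a + 4)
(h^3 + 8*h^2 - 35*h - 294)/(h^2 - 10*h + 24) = (h^2 + 14*h + 49)/(h - 4)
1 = 1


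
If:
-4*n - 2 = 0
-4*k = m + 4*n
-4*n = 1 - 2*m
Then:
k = 5/8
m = -1/2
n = -1/2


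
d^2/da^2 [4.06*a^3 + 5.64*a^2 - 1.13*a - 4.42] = 24.36*a + 11.28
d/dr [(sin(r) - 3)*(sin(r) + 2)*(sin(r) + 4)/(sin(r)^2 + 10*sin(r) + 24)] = (sin(r) + 12)*sin(r)*cos(r)/(sin(r) + 6)^2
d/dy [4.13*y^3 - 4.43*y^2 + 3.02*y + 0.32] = 12.39*y^2 - 8.86*y + 3.02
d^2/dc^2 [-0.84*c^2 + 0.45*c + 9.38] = -1.68000000000000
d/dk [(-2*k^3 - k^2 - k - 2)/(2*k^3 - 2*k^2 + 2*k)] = (3*k^4/2 - k^3 + 2*k^2 - 2*k + 1)/(k^2*(k^4 - 2*k^3 + 3*k^2 - 2*k + 1))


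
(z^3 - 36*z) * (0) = 0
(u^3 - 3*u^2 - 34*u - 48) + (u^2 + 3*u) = u^3 - 2*u^2 - 31*u - 48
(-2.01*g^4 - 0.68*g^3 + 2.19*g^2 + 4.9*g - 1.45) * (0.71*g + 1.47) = -1.4271*g^5 - 3.4375*g^4 + 0.5553*g^3 + 6.6983*g^2 + 6.1735*g - 2.1315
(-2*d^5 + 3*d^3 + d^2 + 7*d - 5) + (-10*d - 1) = -2*d^5 + 3*d^3 + d^2 - 3*d - 6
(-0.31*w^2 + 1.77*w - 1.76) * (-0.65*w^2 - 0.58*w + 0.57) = 0.2015*w^4 - 0.9707*w^3 - 0.0592999999999999*w^2 + 2.0297*w - 1.0032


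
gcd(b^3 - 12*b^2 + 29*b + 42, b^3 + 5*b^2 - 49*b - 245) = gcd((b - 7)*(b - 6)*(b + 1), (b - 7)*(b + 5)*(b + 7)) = b - 7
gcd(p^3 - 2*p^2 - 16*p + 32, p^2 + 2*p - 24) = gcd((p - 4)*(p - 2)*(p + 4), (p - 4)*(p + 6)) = p - 4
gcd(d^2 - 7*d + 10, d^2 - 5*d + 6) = d - 2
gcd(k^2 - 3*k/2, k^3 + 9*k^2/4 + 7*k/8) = k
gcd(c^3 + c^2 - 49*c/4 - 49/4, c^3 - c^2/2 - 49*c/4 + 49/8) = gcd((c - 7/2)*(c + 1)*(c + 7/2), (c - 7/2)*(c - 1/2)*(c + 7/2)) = c^2 - 49/4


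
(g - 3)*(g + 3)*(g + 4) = g^3 + 4*g^2 - 9*g - 36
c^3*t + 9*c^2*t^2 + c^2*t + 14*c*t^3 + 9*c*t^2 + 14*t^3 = (c + 2*t)*(c + 7*t)*(c*t + t)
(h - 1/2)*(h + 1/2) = h^2 - 1/4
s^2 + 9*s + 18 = (s + 3)*(s + 6)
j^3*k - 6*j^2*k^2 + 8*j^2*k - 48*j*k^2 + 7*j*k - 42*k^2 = (j + 7)*(j - 6*k)*(j*k + k)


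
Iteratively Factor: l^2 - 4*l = (l)*(l - 4)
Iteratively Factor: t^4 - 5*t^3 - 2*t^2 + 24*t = (t)*(t^3 - 5*t^2 - 2*t + 24) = t*(t + 2)*(t^2 - 7*t + 12) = t*(t - 3)*(t + 2)*(t - 4)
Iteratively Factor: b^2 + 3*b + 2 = (b + 2)*(b + 1)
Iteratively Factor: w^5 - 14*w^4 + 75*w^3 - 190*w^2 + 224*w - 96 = (w - 4)*(w^4 - 10*w^3 + 35*w^2 - 50*w + 24) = (w - 4)*(w - 1)*(w^3 - 9*w^2 + 26*w - 24) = (w - 4)*(w - 2)*(w - 1)*(w^2 - 7*w + 12) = (w - 4)*(w - 3)*(w - 2)*(w - 1)*(w - 4)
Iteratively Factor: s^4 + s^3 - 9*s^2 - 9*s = (s + 3)*(s^3 - 2*s^2 - 3*s) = (s + 1)*(s + 3)*(s^2 - 3*s) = s*(s + 1)*(s + 3)*(s - 3)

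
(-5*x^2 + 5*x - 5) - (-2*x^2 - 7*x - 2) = -3*x^2 + 12*x - 3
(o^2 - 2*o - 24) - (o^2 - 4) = -2*o - 20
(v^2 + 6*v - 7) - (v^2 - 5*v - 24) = 11*v + 17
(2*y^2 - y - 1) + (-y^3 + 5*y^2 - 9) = -y^3 + 7*y^2 - y - 10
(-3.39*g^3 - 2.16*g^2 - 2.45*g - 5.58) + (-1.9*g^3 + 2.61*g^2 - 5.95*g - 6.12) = -5.29*g^3 + 0.45*g^2 - 8.4*g - 11.7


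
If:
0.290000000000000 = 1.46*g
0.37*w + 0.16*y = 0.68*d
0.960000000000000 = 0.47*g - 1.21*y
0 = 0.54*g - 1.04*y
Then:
No Solution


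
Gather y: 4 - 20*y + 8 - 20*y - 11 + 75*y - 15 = 35*y - 14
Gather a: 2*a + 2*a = 4*a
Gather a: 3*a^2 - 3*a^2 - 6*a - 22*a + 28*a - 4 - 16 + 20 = 0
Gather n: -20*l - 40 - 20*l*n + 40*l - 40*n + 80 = 20*l + n*(-20*l - 40) + 40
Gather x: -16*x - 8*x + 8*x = -16*x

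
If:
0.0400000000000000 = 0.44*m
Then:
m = 0.09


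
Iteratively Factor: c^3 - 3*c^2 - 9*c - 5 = (c + 1)*(c^2 - 4*c - 5) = (c + 1)^2*(c - 5)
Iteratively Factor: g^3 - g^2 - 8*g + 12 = (g - 2)*(g^2 + g - 6) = (g - 2)^2*(g + 3)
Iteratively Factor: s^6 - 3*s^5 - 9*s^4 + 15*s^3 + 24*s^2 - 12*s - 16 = (s + 1)*(s^5 - 4*s^4 - 5*s^3 + 20*s^2 + 4*s - 16) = (s - 2)*(s + 1)*(s^4 - 2*s^3 - 9*s^2 + 2*s + 8) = (s - 2)*(s + 1)*(s + 2)*(s^3 - 4*s^2 - s + 4) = (s - 2)*(s + 1)^2*(s + 2)*(s^2 - 5*s + 4) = (s - 2)*(s - 1)*(s + 1)^2*(s + 2)*(s - 4)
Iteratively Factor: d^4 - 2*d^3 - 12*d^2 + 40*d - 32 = (d + 4)*(d^3 - 6*d^2 + 12*d - 8) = (d - 2)*(d + 4)*(d^2 - 4*d + 4) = (d - 2)^2*(d + 4)*(d - 2)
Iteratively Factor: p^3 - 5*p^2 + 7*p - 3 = (p - 3)*(p^2 - 2*p + 1) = (p - 3)*(p - 1)*(p - 1)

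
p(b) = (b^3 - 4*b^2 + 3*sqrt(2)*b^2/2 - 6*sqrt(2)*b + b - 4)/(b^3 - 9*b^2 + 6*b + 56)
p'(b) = (-3*b^2 + 18*b - 6)*(b^3 - 4*b^2 + 3*sqrt(2)*b^2/2 - 6*sqrt(2)*b + b - 4)/(b^3 - 9*b^2 + 6*b + 56)^2 + (3*b^2 - 8*b + 3*sqrt(2)*b - 6*sqrt(2) + 1)/(b^3 - 9*b^2 + 6*b + 56)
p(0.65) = -0.17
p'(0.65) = -0.17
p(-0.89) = 0.01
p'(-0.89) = -0.05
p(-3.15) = 0.36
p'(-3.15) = -0.00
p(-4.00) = 0.39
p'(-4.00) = -0.04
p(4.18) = -1.57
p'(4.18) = -0.90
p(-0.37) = -0.03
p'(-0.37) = -0.10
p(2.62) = -0.66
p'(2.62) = -0.37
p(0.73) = -0.18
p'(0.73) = -0.17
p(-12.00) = 0.63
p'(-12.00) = -0.02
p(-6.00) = 0.47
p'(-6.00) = -0.04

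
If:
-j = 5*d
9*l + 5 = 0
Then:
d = -j/5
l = -5/9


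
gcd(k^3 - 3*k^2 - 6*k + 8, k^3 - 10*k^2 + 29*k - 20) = k^2 - 5*k + 4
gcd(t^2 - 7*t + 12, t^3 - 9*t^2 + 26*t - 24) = t^2 - 7*t + 12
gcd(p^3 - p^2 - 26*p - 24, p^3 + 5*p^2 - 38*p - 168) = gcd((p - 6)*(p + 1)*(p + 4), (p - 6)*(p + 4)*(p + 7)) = p^2 - 2*p - 24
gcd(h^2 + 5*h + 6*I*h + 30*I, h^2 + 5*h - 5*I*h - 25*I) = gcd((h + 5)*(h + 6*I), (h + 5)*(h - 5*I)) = h + 5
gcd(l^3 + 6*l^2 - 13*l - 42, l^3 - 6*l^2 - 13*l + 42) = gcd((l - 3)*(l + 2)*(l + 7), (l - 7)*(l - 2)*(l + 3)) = 1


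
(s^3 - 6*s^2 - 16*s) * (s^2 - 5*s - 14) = s^5 - 11*s^4 + 164*s^2 + 224*s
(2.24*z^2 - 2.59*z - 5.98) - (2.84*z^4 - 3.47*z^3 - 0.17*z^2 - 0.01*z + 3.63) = -2.84*z^4 + 3.47*z^3 + 2.41*z^2 - 2.58*z - 9.61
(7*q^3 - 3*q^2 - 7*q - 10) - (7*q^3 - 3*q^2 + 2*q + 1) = -9*q - 11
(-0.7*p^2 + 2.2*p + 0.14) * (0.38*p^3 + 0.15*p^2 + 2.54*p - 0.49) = -0.266*p^5 + 0.731*p^4 - 1.3948*p^3 + 5.952*p^2 - 0.7224*p - 0.0686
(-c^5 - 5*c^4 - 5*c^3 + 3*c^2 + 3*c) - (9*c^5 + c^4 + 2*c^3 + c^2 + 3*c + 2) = -10*c^5 - 6*c^4 - 7*c^3 + 2*c^2 - 2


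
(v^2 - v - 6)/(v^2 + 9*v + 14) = (v - 3)/(v + 7)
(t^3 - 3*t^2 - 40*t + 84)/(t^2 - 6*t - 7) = (t^2 + 4*t - 12)/(t + 1)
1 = 1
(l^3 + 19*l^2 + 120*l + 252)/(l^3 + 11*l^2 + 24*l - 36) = (l + 7)/(l - 1)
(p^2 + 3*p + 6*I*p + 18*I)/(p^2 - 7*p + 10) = (p^2 + p*(3 + 6*I) + 18*I)/(p^2 - 7*p + 10)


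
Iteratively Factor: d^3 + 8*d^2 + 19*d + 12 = (d + 3)*(d^2 + 5*d + 4) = (d + 1)*(d + 3)*(d + 4)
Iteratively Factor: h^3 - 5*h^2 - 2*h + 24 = (h + 2)*(h^2 - 7*h + 12) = (h - 4)*(h + 2)*(h - 3)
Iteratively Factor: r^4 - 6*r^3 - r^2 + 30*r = (r)*(r^3 - 6*r^2 - r + 30) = r*(r - 5)*(r^2 - r - 6) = r*(r - 5)*(r + 2)*(r - 3)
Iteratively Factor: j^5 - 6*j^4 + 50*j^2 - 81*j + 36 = (j - 1)*(j^4 - 5*j^3 - 5*j^2 + 45*j - 36) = (j - 4)*(j - 1)*(j^3 - j^2 - 9*j + 9) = (j - 4)*(j - 1)*(j + 3)*(j^2 - 4*j + 3) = (j - 4)*(j - 1)^2*(j + 3)*(j - 3)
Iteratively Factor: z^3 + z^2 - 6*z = (z + 3)*(z^2 - 2*z) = z*(z + 3)*(z - 2)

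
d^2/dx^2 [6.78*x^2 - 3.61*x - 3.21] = 13.5600000000000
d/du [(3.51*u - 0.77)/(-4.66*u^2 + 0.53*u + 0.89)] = (16.3566*u^2 - 7.1764*u + 3.532)/(21.7156*u^4 - 4.9396*u^3 - 8.0139*u^2 + 0.9434*u + 0.7921)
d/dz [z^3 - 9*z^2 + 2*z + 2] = 3*z^2 - 18*z + 2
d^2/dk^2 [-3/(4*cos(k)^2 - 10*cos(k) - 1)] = 6*(-32*sin(k)^4 + 74*sin(k)^2 - 70*cos(k) + 15*cos(3*k) + 62)/(4*sin(k)^2 + 10*cos(k) - 3)^3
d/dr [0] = 0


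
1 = 1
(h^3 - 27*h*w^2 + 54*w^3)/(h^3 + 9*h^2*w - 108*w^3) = (h - 3*w)/(h + 6*w)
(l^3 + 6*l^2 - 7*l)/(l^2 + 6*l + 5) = l*(l^2 + 6*l - 7)/(l^2 + 6*l + 5)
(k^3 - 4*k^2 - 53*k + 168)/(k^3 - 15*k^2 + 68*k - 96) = (k + 7)/(k - 4)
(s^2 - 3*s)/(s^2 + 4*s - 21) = s/(s + 7)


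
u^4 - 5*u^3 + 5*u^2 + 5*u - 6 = (u - 3)*(u - 2)*(u - 1)*(u + 1)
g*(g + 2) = g^2 + 2*g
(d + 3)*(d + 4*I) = d^2 + 3*d + 4*I*d + 12*I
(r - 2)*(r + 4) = r^2 + 2*r - 8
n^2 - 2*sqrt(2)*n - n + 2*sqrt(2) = (n - 1)*(n - 2*sqrt(2))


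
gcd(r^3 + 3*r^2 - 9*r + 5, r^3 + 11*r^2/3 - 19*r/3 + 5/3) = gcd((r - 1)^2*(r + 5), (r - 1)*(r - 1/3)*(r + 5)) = r^2 + 4*r - 5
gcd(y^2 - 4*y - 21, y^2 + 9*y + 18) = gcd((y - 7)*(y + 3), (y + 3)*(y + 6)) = y + 3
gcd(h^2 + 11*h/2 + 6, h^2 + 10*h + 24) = h + 4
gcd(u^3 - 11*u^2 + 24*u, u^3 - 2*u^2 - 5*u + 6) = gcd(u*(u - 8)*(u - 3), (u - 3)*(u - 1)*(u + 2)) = u - 3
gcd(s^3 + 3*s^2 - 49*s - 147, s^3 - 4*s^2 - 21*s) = s^2 - 4*s - 21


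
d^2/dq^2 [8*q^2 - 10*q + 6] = 16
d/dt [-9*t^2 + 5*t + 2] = 5 - 18*t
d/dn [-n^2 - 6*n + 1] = -2*n - 6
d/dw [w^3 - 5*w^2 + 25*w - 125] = 3*w^2 - 10*w + 25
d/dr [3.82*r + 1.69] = 3.82000000000000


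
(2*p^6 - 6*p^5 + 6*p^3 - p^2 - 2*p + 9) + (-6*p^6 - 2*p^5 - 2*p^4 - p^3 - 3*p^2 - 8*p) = -4*p^6 - 8*p^5 - 2*p^4 + 5*p^3 - 4*p^2 - 10*p + 9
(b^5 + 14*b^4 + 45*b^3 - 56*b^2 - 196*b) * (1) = b^5 + 14*b^4 + 45*b^3 - 56*b^2 - 196*b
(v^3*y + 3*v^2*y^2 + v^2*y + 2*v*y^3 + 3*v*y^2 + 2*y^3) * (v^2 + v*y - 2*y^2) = v^5*y + 4*v^4*y^2 + v^4*y + 3*v^3*y^3 + 4*v^3*y^2 - 4*v^2*y^4 + 3*v^2*y^3 - 4*v*y^5 - 4*v*y^4 - 4*y^5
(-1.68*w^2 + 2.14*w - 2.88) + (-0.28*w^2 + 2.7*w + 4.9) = -1.96*w^2 + 4.84*w + 2.02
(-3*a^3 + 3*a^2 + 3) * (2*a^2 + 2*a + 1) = -6*a^5 + 3*a^3 + 9*a^2 + 6*a + 3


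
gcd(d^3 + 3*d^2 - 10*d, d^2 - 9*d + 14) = d - 2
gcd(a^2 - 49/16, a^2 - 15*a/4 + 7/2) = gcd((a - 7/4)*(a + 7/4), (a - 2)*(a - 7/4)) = a - 7/4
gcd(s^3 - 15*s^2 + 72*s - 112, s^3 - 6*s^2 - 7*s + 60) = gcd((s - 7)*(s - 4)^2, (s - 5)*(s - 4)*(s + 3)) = s - 4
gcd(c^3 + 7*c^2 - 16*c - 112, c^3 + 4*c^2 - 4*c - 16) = c + 4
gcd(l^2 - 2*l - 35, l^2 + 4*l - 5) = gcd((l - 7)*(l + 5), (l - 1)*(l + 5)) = l + 5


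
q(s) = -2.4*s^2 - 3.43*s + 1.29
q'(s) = -4.8*s - 3.43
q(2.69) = -25.30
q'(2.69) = -16.34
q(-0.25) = 2.00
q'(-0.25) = -2.23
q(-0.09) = 1.58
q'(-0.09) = -3.00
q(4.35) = -59.04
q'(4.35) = -24.31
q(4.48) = -62.25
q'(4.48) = -24.93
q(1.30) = -7.22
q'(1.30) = -9.67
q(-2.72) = -7.14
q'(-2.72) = 9.63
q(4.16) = -54.51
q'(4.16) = -23.40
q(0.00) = 1.29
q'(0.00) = -3.43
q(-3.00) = -10.02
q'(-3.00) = 10.97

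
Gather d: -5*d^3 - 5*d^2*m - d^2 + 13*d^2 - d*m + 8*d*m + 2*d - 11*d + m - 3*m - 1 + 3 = -5*d^3 + d^2*(12 - 5*m) + d*(7*m - 9) - 2*m + 2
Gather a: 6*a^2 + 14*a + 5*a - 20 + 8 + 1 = 6*a^2 + 19*a - 11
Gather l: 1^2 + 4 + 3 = 8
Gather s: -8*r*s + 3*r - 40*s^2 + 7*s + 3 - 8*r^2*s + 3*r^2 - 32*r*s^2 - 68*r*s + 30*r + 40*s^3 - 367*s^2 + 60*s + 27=3*r^2 + 33*r + 40*s^3 + s^2*(-32*r - 407) + s*(-8*r^2 - 76*r + 67) + 30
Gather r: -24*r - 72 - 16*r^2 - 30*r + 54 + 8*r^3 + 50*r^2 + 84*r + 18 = 8*r^3 + 34*r^2 + 30*r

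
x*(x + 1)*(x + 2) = x^3 + 3*x^2 + 2*x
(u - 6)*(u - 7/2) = u^2 - 19*u/2 + 21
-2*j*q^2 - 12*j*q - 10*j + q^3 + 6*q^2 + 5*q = (-2*j + q)*(q + 1)*(q + 5)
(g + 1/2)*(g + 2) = g^2 + 5*g/2 + 1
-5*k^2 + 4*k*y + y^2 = (-k + y)*(5*k + y)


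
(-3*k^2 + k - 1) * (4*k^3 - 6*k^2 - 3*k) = -12*k^5 + 22*k^4 - k^3 + 3*k^2 + 3*k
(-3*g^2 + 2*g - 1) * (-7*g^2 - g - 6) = 21*g^4 - 11*g^3 + 23*g^2 - 11*g + 6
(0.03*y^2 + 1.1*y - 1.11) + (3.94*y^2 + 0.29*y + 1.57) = 3.97*y^2 + 1.39*y + 0.46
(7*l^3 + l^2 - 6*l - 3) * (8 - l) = -7*l^4 + 55*l^3 + 14*l^2 - 45*l - 24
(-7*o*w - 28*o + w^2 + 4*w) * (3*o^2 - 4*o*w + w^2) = -21*o^3*w - 84*o^3 + 31*o^2*w^2 + 124*o^2*w - 11*o*w^3 - 44*o*w^2 + w^4 + 4*w^3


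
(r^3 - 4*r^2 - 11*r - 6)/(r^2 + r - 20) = (r^3 - 4*r^2 - 11*r - 6)/(r^2 + r - 20)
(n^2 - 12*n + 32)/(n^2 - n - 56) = (n - 4)/(n + 7)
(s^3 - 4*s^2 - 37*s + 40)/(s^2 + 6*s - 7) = (s^2 - 3*s - 40)/(s + 7)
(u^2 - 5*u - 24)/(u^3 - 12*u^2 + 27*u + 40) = (u + 3)/(u^2 - 4*u - 5)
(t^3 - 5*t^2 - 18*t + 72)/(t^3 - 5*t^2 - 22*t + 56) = (t^2 - 9*t + 18)/(t^2 - 9*t + 14)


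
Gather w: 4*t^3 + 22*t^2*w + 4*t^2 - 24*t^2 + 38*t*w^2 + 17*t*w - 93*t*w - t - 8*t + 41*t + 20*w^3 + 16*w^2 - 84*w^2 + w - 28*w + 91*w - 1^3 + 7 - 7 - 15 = 4*t^3 - 20*t^2 + 32*t + 20*w^3 + w^2*(38*t - 68) + w*(22*t^2 - 76*t + 64) - 16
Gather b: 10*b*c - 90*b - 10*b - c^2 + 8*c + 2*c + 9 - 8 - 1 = b*(10*c - 100) - c^2 + 10*c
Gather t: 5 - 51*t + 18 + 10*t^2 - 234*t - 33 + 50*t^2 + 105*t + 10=60*t^2 - 180*t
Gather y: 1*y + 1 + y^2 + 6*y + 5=y^2 + 7*y + 6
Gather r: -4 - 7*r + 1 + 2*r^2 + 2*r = 2*r^2 - 5*r - 3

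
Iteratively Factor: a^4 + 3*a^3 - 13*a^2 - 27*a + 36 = (a - 3)*(a^3 + 6*a^2 + 5*a - 12) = (a - 3)*(a + 3)*(a^2 + 3*a - 4) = (a - 3)*(a + 3)*(a + 4)*(a - 1)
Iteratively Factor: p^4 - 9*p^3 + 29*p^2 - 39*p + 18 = (p - 1)*(p^3 - 8*p^2 + 21*p - 18) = (p - 2)*(p - 1)*(p^2 - 6*p + 9) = (p - 3)*(p - 2)*(p - 1)*(p - 3)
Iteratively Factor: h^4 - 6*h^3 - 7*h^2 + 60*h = (h + 3)*(h^3 - 9*h^2 + 20*h) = h*(h + 3)*(h^2 - 9*h + 20) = h*(h - 4)*(h + 3)*(h - 5)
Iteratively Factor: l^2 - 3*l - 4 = (l + 1)*(l - 4)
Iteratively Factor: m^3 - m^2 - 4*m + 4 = (m - 2)*(m^2 + m - 2) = (m - 2)*(m - 1)*(m + 2)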